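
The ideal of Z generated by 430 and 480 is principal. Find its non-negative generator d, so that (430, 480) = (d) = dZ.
In the PID Z, (a, b) is generated by gcd(a, b). Compute gcd(480, 430) with the extended Euclidean algorithm, tracking rows (r, s, t) with s·480 + t·430 = r:
  row A: (480, 1, 0)   [1·480 + 0·430 = 480]
  row B: (430, 0, 1)   [0·480 + 1·430 = 430]
  480 = 1·430 + 50   → row C = row A − 1·row B = (50, 1, −1)   [check: 1·480 − 1·430 = 50]
  430 = 8·50 + 30   → row D = row B − 8·row C = (30, −8, 9)   [check: −8·480 + 9·430 = 30]
  50 = 1·30 + 20   → row E = row C − 1·row D = (20, 9, −10)   [check: 9·480 − 10·430 = 20]
  30 = 1·20 + 10   → row F = row D − 1·row E = (10, −17, 19)   [check: −17·480 + 19·430 = 10]
  20 = 2·10 + 0   → remainder 0, stop. gcd = 10 (last nonzero row F).
So gcd(430, 480) = 10, with Bézout identity −17·480 + 19·430 = 10. Containment (⊇): the Bézout identity exhibits 10 as an element of (430, 480), giving (10) ⊆ (430, 480). Containment (⊆): since 10 | 430 and 10 | 480 (430 = 10·43, 480 = 10·48), every Z-linear combination of 430 and 480 is divisible by 10, so (430, 480) ⊆ (10). Therefore (430, 480) = (10), d = 10.

Final answer: (430, 480) = (10); d = 10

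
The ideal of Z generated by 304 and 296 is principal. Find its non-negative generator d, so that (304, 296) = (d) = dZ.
In the PID Z, (a, b) is generated by gcd(a, b). Compute gcd(304, 296) with the extended Euclidean algorithm, tracking rows (r, s, t) with s·304 + t·296 = r:
  row A: (304, 1, 0)   [1·304 + 0·296 = 304]
  row B: (296, 0, 1)   [0·304 + 1·296 = 296]
  304 = 1·296 + 8   → row C = row A − 1·row B = (8, 1, −1)   [check: 1·304 − 1·296 = 8]
  296 = 37·8 + 0   → remainder 0, stop. gcd = 8 (last nonzero row C).
So gcd(304, 296) = 8, with Bézout identity 1·304 − 1·296 = 8. Containment (⊇): the Bézout identity exhibits 8 as an element of (304, 296), giving (8) ⊆ (304, 296). Containment (⊆): since 8 | 304 and 8 | 296 (304 = 8·38, 296 = 8·37), every Z-linear combination of 304 and 296 is divisible by 8, so (304, 296) ⊆ (8). Therefore (304, 296) = (8), d = 8.

Final answer: (304, 296) = (8); d = 8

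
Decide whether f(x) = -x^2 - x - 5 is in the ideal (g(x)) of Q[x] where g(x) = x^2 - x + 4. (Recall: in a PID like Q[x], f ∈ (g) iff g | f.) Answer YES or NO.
In Q[x] the ideal (g) consists of all multiples of g, so f ∈ (g) iff g | f, i.e. iff the remainder of f on division by g is 0. Divide f by g (g is monic, so eliminate the leading term of the running remainder at each step):
  leading term -x^2: subtract (-1)·g(x) = -x^2 + x - 4, leaving -2·x - 1
The remainder r(x) = -2·x - 1 ≠ 0 (and deg r < deg g), so g ∤ f, i.e. f ∉ (g).

Final answer: NO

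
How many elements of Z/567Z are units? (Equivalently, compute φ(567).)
An element a ∈ Z/567Z is a unit iff gcd(a, 567) = 1, so the number of units is φ(567). φ is multiplicative, with φ(p^e) = p^e − p^(e−1). Factorise 567 = 3^4 · 7. Then
  φ(567) = (3^4 − 3^3) · (7 − 1) = 54 · 6 = 324.

Final answer: Z/567Z has φ(567) = 324 units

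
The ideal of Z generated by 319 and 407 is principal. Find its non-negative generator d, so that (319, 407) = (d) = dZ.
In the PID Z, (a, b) is generated by gcd(a, b). Compute gcd(407, 319) with the extended Euclidean algorithm, tracking rows (r, s, t) with s·407 + t·319 = r:
  row A: (407, 1, 0)   [1·407 + 0·319 = 407]
  row B: (319, 0, 1)   [0·407 + 1·319 = 319]
  407 = 1·319 + 88   → row C = row A − 1·row B = (88, 1, −1)   [check: 1·407 − 1·319 = 88]
  319 = 3·88 + 55   → row D = row B − 3·row C = (55, −3, 4)   [check: −3·407 + 4·319 = 55]
  88 = 1·55 + 33   → row E = row C − 1·row D = (33, 4, −5)   [check: 4·407 − 5·319 = 33]
  55 = 1·33 + 22   → row F = row D − 1·row E = (22, −7, 9)   [check: −7·407 + 9·319 = 22]
  33 = 1·22 + 11   → row G = row E − 1·row F = (11, 11, −14)   [check: 11·407 − 14·319 = 11]
  22 = 2·11 + 0   → remainder 0, stop. gcd = 11 (last nonzero row G).
So gcd(319, 407) = 11, with Bézout identity 11·407 − 14·319 = 11. Containment (⊇): the Bézout identity exhibits 11 as an element of (319, 407), giving (11) ⊆ (319, 407). Containment (⊆): since 11 | 319 and 11 | 407 (319 = 11·29, 407 = 11·37), every Z-linear combination of 319 and 407 is divisible by 11, so (319, 407) ⊆ (11). Therefore (319, 407) = (11), d = 11.

Final answer: (319, 407) = (11); d = 11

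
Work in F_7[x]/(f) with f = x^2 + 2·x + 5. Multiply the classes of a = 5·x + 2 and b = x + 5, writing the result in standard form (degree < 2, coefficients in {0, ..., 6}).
a · b ≡ 3·x + 6 (mod f(x))

Multiply as integer polynomials: a · b = 5·x^2 + 27·x + 10. Reducing coefficients mod 7: a · b ≡ 5·x^2 + 6·x + 3. Now divide by f(x) = x^2 + 2·x + 5 in F_7[x], eliminating the leading term at each step:
  leading term 5·x^2: subtract (5)·f(x) = 5·x^2 + 3·x + 4, leaving 3·x + 6 (coefficients mod 7)
The degree is now < 2, so this is the remainder. Hence a · b ≡ 3·x + 6 in F_7[x]/(f).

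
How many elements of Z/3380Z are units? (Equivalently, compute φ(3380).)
An element a ∈ Z/3380Z is a unit iff gcd(a, 3380) = 1, so the number of units is φ(3380). φ is multiplicative, with φ(p^e) = p^e − p^(e−1). Factorise 3380 = 2^2 · 5 · 13^2. Then
  φ(3380) = (2^2 − 2^1) · (5 − 1) · (13^2 − 13^1) = 2 · 4 · 156 = 1248.

Final answer: Z/3380Z has φ(3380) = 1248 units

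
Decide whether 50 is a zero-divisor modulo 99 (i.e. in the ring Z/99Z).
NO

gcd(50, 99) = 1, so 50 is a unit in Z/99Z (it has a multiplicative inverse). A unit cannot be a zero-divisor: if 50·b ≡ 0 then multiplying both sides by 50^(−1) gives b ≡ 0. So 50 is not a zero-divisor.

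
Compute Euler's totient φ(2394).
φ is multiplicative, with φ(p^e) = p^e − p^(e−1). Factorise 2394 = 2 · 3^2 · 7 · 19. Then
  φ(2394) = (2 − 1) · (3^2 − 3^1) · (7 − 1) · (19 − 1) = 1 · 6 · 6 · 18 = 648.

Final answer: φ(2394) = 648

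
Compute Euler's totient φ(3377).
φ(3377) = 3060

φ is multiplicative, with φ(p^e) = p^e − p^(e−1). Factorise 3377 = 11 · 307. Then
  φ(3377) = (11 − 1) · (307 − 1) = 10 · 306 = 3060.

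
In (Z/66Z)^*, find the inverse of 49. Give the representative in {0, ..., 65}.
49^(−1) ≡ 31 (mod 66)

Apply the extended Euclidean algorithm to (66, 49), tracking rows (r, s, t) with s·66 + t·49 = r. Each division r_prev = q·r_cur + r_new produces the new row as (previous row) − q·(current row):
  row A: (66, 1, 0)   [1·66 + 0·49 = 66]
  row B: (49, 0, 1)   [0·66 + 1·49 = 49]
  66 = 1·49 + 17   → row C = row A − 1·row B = (17, 1, −1)   [check: 1·66 − 1·49 = 17]
  49 = 2·17 + 15   → row D = row B − 2·row C = (15, −2, 3)   [check: −2·66 + 3·49 = 15]
  17 = 1·15 + 2   → row E = row C − 1·row D = (2, 3, −4)   [check: 3·66 − 4·49 = 2]
  15 = 7·2 + 1   → row F = row D − 7·row E = (1, −23, 31)   [check: −23·66 + 31·49 = 1]
  2 = 2·1 + 0   → remainder 0, stop. gcd = 1 (last nonzero row F).
The gcd is 1, so 49 is invertible mod 66. The last nonzero row gives −23·66 + 31·49 = 1, so t = 31. So 49^(−1) ≡ 31 (mod 66). Verify: 49 · 31 = 1519 ≡ 1 (mod 66). ✓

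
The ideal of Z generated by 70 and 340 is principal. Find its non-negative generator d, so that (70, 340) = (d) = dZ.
In the PID Z, (a, b) is generated by gcd(a, b). Compute gcd(340, 70) with the extended Euclidean algorithm, tracking rows (r, s, t) with s·340 + t·70 = r:
  row A: (340, 1, 0)   [1·340 + 0·70 = 340]
  row B: (70, 0, 1)   [0·340 + 1·70 = 70]
  340 = 4·70 + 60   → row C = row A − 4·row B = (60, 1, −4)   [check: 1·340 − 4·70 = 60]
  70 = 1·60 + 10   → row D = row B − 1·row C = (10, −1, 5)   [check: −1·340 + 5·70 = 10]
  60 = 6·10 + 0   → remainder 0, stop. gcd = 10 (last nonzero row D).
So gcd(70, 340) = 10, with Bézout identity −1·340 + 5·70 = 10. Containment (⊇): the Bézout identity exhibits 10 as an element of (70, 340), giving (10) ⊆ (70, 340). Containment (⊆): since 10 | 70 and 10 | 340 (70 = 10·7, 340 = 10·34), every Z-linear combination of 70 and 340 is divisible by 10, so (70, 340) ⊆ (10). Therefore (70, 340) = (10), d = 10.

Final answer: (70, 340) = (10); d = 10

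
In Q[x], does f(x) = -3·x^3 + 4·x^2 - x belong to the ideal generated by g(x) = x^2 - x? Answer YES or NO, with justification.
YES

In Q[x] the ideal (g) consists of all multiples of g, so f ∈ (g) iff g | f, i.e. iff the remainder of f on division by g is 0. Divide f by g (g is monic, so eliminate the leading term of the running remainder at each step):
  leading term -3·x^3: subtract (-3·x)·g(x) = -3·x^3 + 3·x^2, leaving x^2 - x
  leading term x^2: subtract (1)·g(x) = x^2 - x, leaving 0
The remainder is 0, so f(x) = g(x) · h(x) with h(x) = 1 - 3·x. Hence g | f, i.e. f ∈ (g).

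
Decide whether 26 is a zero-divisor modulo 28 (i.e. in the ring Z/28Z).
gcd(26, 28) = 2 > 1, so 26 is not a unit in Z/28Z. In Z/nZ every nonzero non-unit is a zero-divisor: explicitly, take b = 28/gcd = 14 ≠ 0 (mod 28); then 26·14 = 364 = 13·28, i.e. 26·14 ≡ 0 (mod 28). So 26 is a zero-divisor.

Final answer: YES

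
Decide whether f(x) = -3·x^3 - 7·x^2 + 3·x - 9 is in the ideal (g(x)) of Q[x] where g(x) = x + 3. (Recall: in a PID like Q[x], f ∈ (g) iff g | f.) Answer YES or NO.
In Q[x] the ideal (g) consists of all multiples of g, so f ∈ (g) iff g | f, i.e. iff the remainder of f on division by g is 0. Divide f by g (g is monic, so eliminate the leading term of the running remainder at each step):
  leading term -3·x^3: subtract (-3·x^2)·g(x) = -3·x^3 - 9·x^2, leaving 2·x^2 + 3·x - 9
  leading term 2·x^2: subtract (2·x)·g(x) = 2·x^2 + 6·x, leaving -3·x - 9
  leading term -3·x: subtract (-3)·g(x) = -3·x - 9, leaving 0
The remainder is 0, so f(x) = g(x) · h(x) with h(x) = -3·x^2 + 2·x - 3. Hence g | f, i.e. f ∈ (g).

Final answer: YES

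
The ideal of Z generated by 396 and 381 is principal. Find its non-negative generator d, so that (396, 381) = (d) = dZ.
(396, 381) = (3); d = 3

In the PID Z, (a, b) is generated by gcd(a, b). Compute gcd(396, 381) with the extended Euclidean algorithm, tracking rows (r, s, t) with s·396 + t·381 = r:
  row A: (396, 1, 0)   [1·396 + 0·381 = 396]
  row B: (381, 0, 1)   [0·396 + 1·381 = 381]
  396 = 1·381 + 15   → row C = row A − 1·row B = (15, 1, −1)   [check: 1·396 − 1·381 = 15]
  381 = 25·15 + 6   → row D = row B − 25·row C = (6, −25, 26)   [check: −25·396 + 26·381 = 6]
  15 = 2·6 + 3   → row E = row C − 2·row D = (3, 51, −53)   [check: 51·396 − 53·381 = 3]
  6 = 2·3 + 0   → remainder 0, stop. gcd = 3 (last nonzero row E).
So gcd(396, 381) = 3, with Bézout identity 51·396 − 53·381 = 3. Containment (⊇): the Bézout identity exhibits 3 as an element of (396, 381), giving (3) ⊆ (396, 381). Containment (⊆): since 3 | 396 and 3 | 381 (396 = 3·132, 381 = 3·127), every Z-linear combination of 396 and 381 is divisible by 3, so (396, 381) ⊆ (3). Therefore (396, 381) = (3), d = 3.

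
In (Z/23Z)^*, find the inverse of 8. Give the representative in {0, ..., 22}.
8^(−1) ≡ 3 (mod 23)

Apply the extended Euclidean algorithm to (23, 8), tracking rows (r, s, t) with s·23 + t·8 = r. Each division r_prev = q·r_cur + r_new produces the new row as (previous row) − q·(current row):
  row A: (23, 1, 0)   [1·23 + 0·8 = 23]
  row B: (8, 0, 1)   [0·23 + 1·8 = 8]
  23 = 2·8 + 7   → row C = row A − 2·row B = (7, 1, −2)   [check: 1·23 − 2·8 = 7]
  8 = 1·7 + 1   → row D = row B − 1·row C = (1, −1, 3)   [check: −1·23 + 3·8 = 1]
  7 = 7·1 + 0   → remainder 0, stop. gcd = 1 (last nonzero row D).
The gcd is 1, so 8 is invertible mod 23. The last nonzero row gives −1·23 + 3·8 = 1, so t = 3. So 8^(−1) ≡ 3 (mod 23). Verify: 8 · 3 = 24 ≡ 1 (mod 23). ✓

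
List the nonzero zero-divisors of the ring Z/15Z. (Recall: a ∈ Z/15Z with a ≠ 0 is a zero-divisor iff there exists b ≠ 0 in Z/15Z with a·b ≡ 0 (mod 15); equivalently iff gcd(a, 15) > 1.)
nonzero zero-divisors of Z/15Z = {3, 5, 6, 9, 10, 12}

An element a ∈ Z/15Z (with a ≠ 0) is a zero-divisor iff gcd(a, 15) > 1 (because a is a unit precisely when gcd(a, n) = 1, and in Z/nZ every nonzero, non-unit element is a zero-divisor). Scan a = 1, ..., 14 and keep those with gcd(a, 15) > 1:
  gcd(3, 15) = 3, gcd(5, 15) = 5, gcd(6, 15) = 3, gcd(9, 15) = 3, gcd(10, 15) = 5, gcd(12, 15) = 3.
All other a ∈ {1, ..., 14} have gcd(a, 15) = 1 and are units. So the nonzero zero-divisors are exactly the 6 values of a appearing in this scan.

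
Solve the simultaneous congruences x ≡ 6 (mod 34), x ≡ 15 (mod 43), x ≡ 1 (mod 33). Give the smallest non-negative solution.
The moduli 34, 43, 33 are pairwise coprime, so by the CRT there is a unique solution mod 34·43·33 = 48246.
Solve by successive substitution. Start with x ≡ 6 (mod 34).
  Combine with x ≡ 15 (mod 43): write x = 6 + 34·t and require 6 + 34·t ≡ 15 (mod 43), i.e. 34·t ≡ 15 − 6 ≡ 9 (mod 43). Since 34^(−1) ≡ 19 (mod 43), t ≡ 19·9 ≡ 42 (mod 43). So x ≡ 6 + 34·42 = 1434 (mod 1462).
  Combine with x ≡ 1 (mod 33): write x = 1434 + 1462·t and require 1434 + 1462·t ≡ 1 (mod 33), i.e. 1462·t ≡ 1 − 1434 ≡ 19 (mod 33). Since 1462^(−1) ≡ 10 (mod 33) (1462 ≡ 10 (mod 33)), t ≡ 10·19 ≡ 25 (mod 33). So x ≡ 1434 + 1462·25 = 37984 (mod 48246).
Unique solution in [0, 48246): x = 37984.

Final answer: x ≡ 37984 (mod 48246); the representative in [0, 48246) is 37984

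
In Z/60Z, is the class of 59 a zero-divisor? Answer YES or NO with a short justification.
NO

gcd(59, 60) = 1, so 59 is a unit in Z/60Z (it has a multiplicative inverse). A unit cannot be a zero-divisor: if 59·b ≡ 0 then multiplying both sides by 59^(−1) gives b ≡ 0. So 59 is not a zero-divisor.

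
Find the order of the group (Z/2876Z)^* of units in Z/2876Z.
(Z/2876Z)^* consists of the classes a with gcd(a, 2876) = 1, so its order is φ(2876). φ is multiplicative, with φ(p^e) = p^e − p^(e−1). Factorise 2876 = 2^2 · 719. Then
  φ(2876) = (2^2 − 2^1) · (719 − 1) = 2 · 718 = 1436.
Thus |(Z/2876Z)^*| = 1436.

Final answer: |(Z/2876Z)^*| = 1436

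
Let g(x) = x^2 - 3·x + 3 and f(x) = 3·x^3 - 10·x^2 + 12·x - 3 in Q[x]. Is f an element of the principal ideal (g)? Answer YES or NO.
YES

In Q[x] the ideal (g) consists of all multiples of g, so f ∈ (g) iff g | f, i.e. iff the remainder of f on division by g is 0. Divide f by g (g is monic, so eliminate the leading term of the running remainder at each step):
  leading term 3·x^3: subtract (3·x)·g(x) = 3·x^3 - 9·x^2 + 9·x, leaving -x^2 + 3·x - 3
  leading term -x^2: subtract (-1)·g(x) = -x^2 + 3·x - 3, leaving 0
The remainder is 0, so f(x) = g(x) · h(x) with h(x) = 3·x - 1. Hence g | f, i.e. f ∈ (g).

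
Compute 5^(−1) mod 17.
Apply the extended Euclidean algorithm to (17, 5), tracking rows (r, s, t) with s·17 + t·5 = r. Each division r_prev = q·r_cur + r_new produces the new row as (previous row) − q·(current row):
  row A: (17, 1, 0)   [1·17 + 0·5 = 17]
  row B: (5, 0, 1)   [0·17 + 1·5 = 5]
  17 = 3·5 + 2   → row C = row A − 3·row B = (2, 1, −3)   [check: 1·17 − 3·5 = 2]
  5 = 2·2 + 1   → row D = row B − 2·row C = (1, −2, 7)   [check: −2·17 + 7·5 = 1]
  2 = 2·1 + 0   → remainder 0, stop. gcd = 1 (last nonzero row D).
The gcd is 1, so 5 is invertible mod 17. The last nonzero row gives −2·17 + 7·5 = 1, so t = 7. So 5^(−1) ≡ 7 (mod 17). Verify: 5 · 7 = 35 ≡ 1 (mod 17). ✓

Final answer: 5^(−1) ≡ 7 (mod 17)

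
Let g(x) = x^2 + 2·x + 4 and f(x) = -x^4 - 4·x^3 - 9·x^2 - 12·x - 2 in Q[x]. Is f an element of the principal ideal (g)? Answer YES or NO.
NO

In Q[x] the ideal (g) consists of all multiples of g, so f ∈ (g) iff g | f, i.e. iff the remainder of f on division by g is 0. Divide f by g (g is monic, so eliminate the leading term of the running remainder at each step):
  leading term -x^4: subtract (-x^2)·g(x) = -x^4 - 2·x^3 - 4·x^2, leaving -2·x^3 - 5·x^2 - 12·x - 2
  leading term -2·x^3: subtract (-2·x)·g(x) = -2·x^3 - 4·x^2 - 8·x, leaving -x^2 - 4·x - 2
  leading term -x^2: subtract (-1)·g(x) = -x^2 - 2·x - 4, leaving 2 - 2·x
The remainder r(x) = 2 - 2·x ≠ 0 (and deg r < deg g), so g ∤ f, i.e. f ∉ (g).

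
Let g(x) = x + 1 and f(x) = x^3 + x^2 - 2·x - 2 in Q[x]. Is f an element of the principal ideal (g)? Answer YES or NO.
In Q[x] the ideal (g) consists of all multiples of g, so f ∈ (g) iff g | f, i.e. iff the remainder of f on division by g is 0. Divide f by g (g is monic, so eliminate the leading term of the running remainder at each step):
  leading term x^3: subtract (x^2)·g(x) = x^3 + x^2, leaving -2·x - 2
  leading term -2·x: subtract (-2)·g(x) = -2·x - 2, leaving 0
The remainder is 0, so f(x) = g(x) · h(x) with h(x) = x^2 - 2. Hence g | f, i.e. f ∈ (g).

Final answer: YES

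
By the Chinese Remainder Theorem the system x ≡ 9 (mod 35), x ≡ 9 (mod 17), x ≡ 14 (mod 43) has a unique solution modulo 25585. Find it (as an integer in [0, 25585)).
The moduli 35, 17, 43 are pairwise coprime, so by the CRT there is a unique solution mod 35·17·43 = 25585.
Solve by successive substitution. Start with x ≡ 9 (mod 35).
  Combine with x ≡ 9 (mod 17): write x = 9 + 35·t and require 9 + 35·t ≡ 9 (mod 17), i.e. 35·t ≡ 9 − 9 ≡ 0 (mod 17). Since 35^(−1) ≡ 1 (mod 17) (35 ≡ 1 (mod 17)), t ≡ 1·0 ≡ 0 (mod 17). So x ≡ 9 + 35·0 = 9 (mod 595).
  Combine with x ≡ 14 (mod 43): write x = 9 + 595·t and require 9 + 595·t ≡ 14 (mod 43), i.e. 595·t ≡ 14 − 9 ≡ 5 (mod 43). Since 595^(−1) ≡ 6 (mod 43) (595 ≡ 36 (mod 43)), t ≡ 6·5 ≡ 30 (mod 43). So x ≡ 9 + 595·30 = 17859 (mod 25585).
Unique solution in [0, 25585): x = 17859.

Final answer: x ≡ 17859 (mod 25585); the representative in [0, 25585) is 17859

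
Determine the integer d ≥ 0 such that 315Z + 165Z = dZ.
(315, 165) = (15); d = 15

In the PID Z, (a, b) is generated by gcd(a, b). Compute gcd(315, 165) with the extended Euclidean algorithm, tracking rows (r, s, t) with s·315 + t·165 = r:
  row A: (315, 1, 0)   [1·315 + 0·165 = 315]
  row B: (165, 0, 1)   [0·315 + 1·165 = 165]
  315 = 1·165 + 150   → row C = row A − 1·row B = (150, 1, −1)   [check: 1·315 − 1·165 = 150]
  165 = 1·150 + 15   → row D = row B − 1·row C = (15, −1, 2)   [check: −1·315 + 2·165 = 15]
  150 = 10·15 + 0   → remainder 0, stop. gcd = 15 (last nonzero row D).
So gcd(315, 165) = 15, with Bézout identity −1·315 + 2·165 = 15. Containment (⊇): the Bézout identity exhibits 15 as an element of (315, 165), giving (15) ⊆ (315, 165). Containment (⊆): since 15 | 315 and 15 | 165 (315 = 15·21, 165 = 15·11), every Z-linear combination of 315 and 165 is divisible by 15, so (315, 165) ⊆ (15). Therefore (315, 165) = (15), d = 15.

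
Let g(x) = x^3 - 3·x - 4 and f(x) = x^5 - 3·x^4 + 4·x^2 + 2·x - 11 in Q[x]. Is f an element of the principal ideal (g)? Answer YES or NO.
In Q[x] the ideal (g) consists of all multiples of g, so f ∈ (g) iff g | f, i.e. iff the remainder of f on division by g is 0. Divide f by g (g is monic, so eliminate the leading term of the running remainder at each step):
  leading term x^5: subtract (x^2)·g(x) = x^5 - 3·x^3 - 4·x^2, leaving -3·x^4 + 3·x^3 + 8·x^2 + 2·x - 11
  leading term -3·x^4: subtract (-3·x)·g(x) = -3·x^4 + 9·x^2 + 12·x, leaving 3·x^3 - x^2 - 10·x - 11
  leading term 3·x^3: subtract (3)·g(x) = 3·x^3 - 9·x - 12, leaving -x^2 - x + 1
The remainder r(x) = -x^2 - x + 1 ≠ 0 (and deg r < deg g), so g ∤ f, i.e. f ∉ (g).

Final answer: NO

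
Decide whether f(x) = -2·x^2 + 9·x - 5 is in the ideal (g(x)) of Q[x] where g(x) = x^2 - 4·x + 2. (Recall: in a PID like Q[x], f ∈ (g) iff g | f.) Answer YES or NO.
NO

In Q[x] the ideal (g) consists of all multiples of g, so f ∈ (g) iff g | f, i.e. iff the remainder of f on division by g is 0. Divide f by g (g is monic, so eliminate the leading term of the running remainder at each step):
  leading term -2·x^2: subtract (-2)·g(x) = -2·x^2 + 8·x - 4, leaving x - 1
The remainder r(x) = x - 1 ≠ 0 (and deg r < deg g), so g ∤ f, i.e. f ∉ (g).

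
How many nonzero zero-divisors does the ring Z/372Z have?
Z/372Z has 251 nonzero zero-divisors

In Z/372Z each nonzero element is either a unit (gcd with 372 is 1) or a zero-divisor (gcd > 1). The number of units is φ(372): factorise 372 = 2^2 · 3 · 31, so φ(372) = (2^2 − 2^1) · (3 − 1) · (31 − 1) = 2 · 2 · 30 = 120. The nonzero elements number 372 − 1 = 371. Hence the nonzero zero-divisors number 371 − 120 = 251.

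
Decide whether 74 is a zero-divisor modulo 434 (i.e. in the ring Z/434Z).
YES

gcd(74, 434) = 2 > 1, so 74 is not a unit in Z/434Z. In Z/nZ every nonzero non-unit is a zero-divisor: explicitly, take b = 434/gcd = 217 ≠ 0 (mod 434); then 74·217 = 16058 = 37·434, i.e. 74·217 ≡ 0 (mod 434). So 74 is a zero-divisor.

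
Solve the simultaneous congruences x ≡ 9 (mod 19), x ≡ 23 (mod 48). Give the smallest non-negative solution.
x ≡ 503 (mod 912); the representative in [0, 912) is 503

The moduli 19, 48 are pairwise coprime, so by the CRT there is a unique solution mod 19·48 = 912.
Solve by successive substitution. Start with x ≡ 9 (mod 19).
  Combine with x ≡ 23 (mod 48): write x = 9 + 19·t and require 9 + 19·t ≡ 23 (mod 48), i.e. 19·t ≡ 23 − 9 ≡ 14 (mod 48). Since 19^(−1) ≡ 43 (mod 48), t ≡ 43·14 ≡ 26 (mod 48). So x ≡ 9 + 19·26 = 503 (mod 912).
Unique solution in [0, 912): x = 503.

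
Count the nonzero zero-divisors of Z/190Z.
Z/190Z has 117 nonzero zero-divisors

In Z/190Z each nonzero element is either a unit (gcd with 190 is 1) or a zero-divisor (gcd > 1). The number of units is φ(190): factorise 190 = 2 · 5 · 19, so φ(190) = (2 − 1) · (5 − 1) · (19 − 1) = 1 · 4 · 18 = 72. The nonzero elements number 190 − 1 = 189. Hence the nonzero zero-divisors number 189 − 72 = 117.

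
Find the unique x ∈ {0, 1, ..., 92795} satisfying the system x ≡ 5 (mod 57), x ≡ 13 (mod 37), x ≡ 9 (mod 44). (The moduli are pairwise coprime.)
The moduli 57, 37, 44 are pairwise coprime, so by the CRT there is a unique solution mod 57·37·44 = 92796.
Solve by successive substitution. Start with x ≡ 5 (mod 57).
  Combine with x ≡ 13 (mod 37): write x = 5 + 57·t and require 5 + 57·t ≡ 13 (mod 37), i.e. 57·t ≡ 13 − 5 ≡ 8 (mod 37). Since 57^(−1) ≡ 13 (mod 37) (57 ≡ 20 (mod 37)), t ≡ 13·8 ≡ 30 (mod 37). So x ≡ 5 + 57·30 = 1715 (mod 2109).
  Combine with x ≡ 9 (mod 44): write x = 1715 + 2109·t and require 1715 + 2109·t ≡ 9 (mod 44), i.e. 2109·t ≡ 9 − 1715 ≡ 10 (mod 44). Since 2109^(−1) ≡ 29 (mod 44) (2109 ≡ 41 (mod 44)), t ≡ 29·10 ≡ 26 (mod 44). So x ≡ 1715 + 2109·26 = 56549 (mod 92796).
Unique solution in [0, 92796): x = 56549.

Final answer: x ≡ 56549 (mod 92796); the representative in [0, 92796) is 56549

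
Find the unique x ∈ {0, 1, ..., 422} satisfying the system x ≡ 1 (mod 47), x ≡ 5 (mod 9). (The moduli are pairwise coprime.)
The moduli 47, 9 are pairwise coprime, so by the CRT there is a unique solution mod 47·9 = 423.
Solve by successive substitution. Start with x ≡ 1 (mod 47).
  Combine with x ≡ 5 (mod 9): write x = 1 + 47·t and require 1 + 47·t ≡ 5 (mod 9), i.e. 47·t ≡ 5 − 1 ≡ 4 (mod 9). Since 47^(−1) ≡ 5 (mod 9) (47 ≡ 2 (mod 9)), t ≡ 5·4 ≡ 2 (mod 9). So x ≡ 1 + 47·2 = 95 (mod 423).
Unique solution in [0, 423): x = 95.

Final answer: x ≡ 95 (mod 423); the representative in [0, 423) is 95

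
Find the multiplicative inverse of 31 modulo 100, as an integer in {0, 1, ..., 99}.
Apply the extended Euclidean algorithm to (100, 31), tracking rows (r, s, t) with s·100 + t·31 = r. Each division r_prev = q·r_cur + r_new produces the new row as (previous row) − q·(current row):
  row A: (100, 1, 0)   [1·100 + 0·31 = 100]
  row B: (31, 0, 1)   [0·100 + 1·31 = 31]
  100 = 3·31 + 7   → row C = row A − 3·row B = (7, 1, −3)   [check: 1·100 − 3·31 = 7]
  31 = 4·7 + 3   → row D = row B − 4·row C = (3, −4, 13)   [check: −4·100 + 13·31 = 3]
  7 = 2·3 + 1   → row E = row C − 2·row D = (1, 9, −29)   [check: 9·100 − 29·31 = 1]
  3 = 3·1 + 0   → remainder 0, stop. gcd = 1 (last nonzero row E).
The gcd is 1, so 31 is invertible mod 100. The last nonzero row gives 9·100 − 29·31 = 1, so t = −29. So 31^(−1) ≡ −29 ≡ 71 (mod 100). Verify: 31 · 71 = 2201 ≡ 1 (mod 100). ✓

Final answer: 31^(−1) ≡ 71 (mod 100)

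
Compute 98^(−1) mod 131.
Apply the extended Euclidean algorithm to (131, 98), tracking rows (r, s, t) with s·131 + t·98 = r. Each division r_prev = q·r_cur + r_new produces the new row as (previous row) − q·(current row):
  row A: (131, 1, 0)   [1·131 + 0·98 = 131]
  row B: (98, 0, 1)   [0·131 + 1·98 = 98]
  131 = 1·98 + 33   → row C = row A − 1·row B = (33, 1, −1)   [check: 1·131 − 1·98 = 33]
  98 = 2·33 + 32   → row D = row B − 2·row C = (32, −2, 3)   [check: −2·131 + 3·98 = 32]
  33 = 1·32 + 1   → row E = row C − 1·row D = (1, 3, −4)   [check: 3·131 − 4·98 = 1]
  32 = 32·1 + 0   → remainder 0, stop. gcd = 1 (last nonzero row E).
The gcd is 1, so 98 is invertible mod 131. The last nonzero row gives 3·131 − 4·98 = 1, so t = −4. So 98^(−1) ≡ −4 ≡ 127 (mod 131). Verify: 98 · 127 = 12446 ≡ 1 (mod 131). ✓

Final answer: 98^(−1) ≡ 127 (mod 131)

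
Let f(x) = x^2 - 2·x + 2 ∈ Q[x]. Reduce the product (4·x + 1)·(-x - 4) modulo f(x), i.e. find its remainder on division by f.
First multiply in Q[x] without reducing: a · b = -4·x^2 - 17·x - 4. Now divide by f(x) = x^2 - 2·x + 2, eliminating the leading term at each step:
  leading term -4·x^2: subtract (-4)·f(x) = -4·x^2 + 8·x - 8, leaving 4 - 25·x
The degree is now < 2, so this is the remainder. Hence a · b ≡ 4 - 25·x in Q[x]/(f).

Final answer: a · b ≡ 4 - 25·x (mod f(x))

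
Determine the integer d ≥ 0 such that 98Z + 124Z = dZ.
In the PID Z, (a, b) is generated by gcd(a, b). Compute gcd(124, 98) with the extended Euclidean algorithm, tracking rows (r, s, t) with s·124 + t·98 = r:
  row A: (124, 1, 0)   [1·124 + 0·98 = 124]
  row B: (98, 0, 1)   [0·124 + 1·98 = 98]
  124 = 1·98 + 26   → row C = row A − 1·row B = (26, 1, −1)   [check: 1·124 − 1·98 = 26]
  98 = 3·26 + 20   → row D = row B − 3·row C = (20, −3, 4)   [check: −3·124 + 4·98 = 20]
  26 = 1·20 + 6   → row E = row C − 1·row D = (6, 4, −5)   [check: 4·124 − 5·98 = 6]
  20 = 3·6 + 2   → row F = row D − 3·row E = (2, −15, 19)   [check: −15·124 + 19·98 = 2]
  6 = 3·2 + 0   → remainder 0, stop. gcd = 2 (last nonzero row F).
So gcd(98, 124) = 2, with Bézout identity −15·124 + 19·98 = 2. Containment (⊇): the Bézout identity exhibits 2 as an element of (98, 124), giving (2) ⊆ (98, 124). Containment (⊆): since 2 | 98 and 2 | 124 (98 = 2·49, 124 = 2·62), every Z-linear combination of 98 and 124 is divisible by 2, so (98, 124) ⊆ (2). Therefore (98, 124) = (2), d = 2.

Final answer: (98, 124) = (2); d = 2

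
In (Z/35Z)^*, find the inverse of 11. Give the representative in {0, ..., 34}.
Apply the extended Euclidean algorithm to (35, 11), tracking rows (r, s, t) with s·35 + t·11 = r. Each division r_prev = q·r_cur + r_new produces the new row as (previous row) − q·(current row):
  row A: (35, 1, 0)   [1·35 + 0·11 = 35]
  row B: (11, 0, 1)   [0·35 + 1·11 = 11]
  35 = 3·11 + 2   → row C = row A − 3·row B = (2, 1, −3)   [check: 1·35 − 3·11 = 2]
  11 = 5·2 + 1   → row D = row B − 5·row C = (1, −5, 16)   [check: −5·35 + 16·11 = 1]
  2 = 2·1 + 0   → remainder 0, stop. gcd = 1 (last nonzero row D).
The gcd is 1, so 11 is invertible mod 35. The last nonzero row gives −5·35 + 16·11 = 1, so t = 16. So 11^(−1) ≡ 16 (mod 35). Verify: 11 · 16 = 176 ≡ 1 (mod 35). ✓

Final answer: 11^(−1) ≡ 16 (mod 35)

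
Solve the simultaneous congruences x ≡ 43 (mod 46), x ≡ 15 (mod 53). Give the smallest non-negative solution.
x ≡ 227 (mod 2438); the representative in [0, 2438) is 227

The moduli 46, 53 are pairwise coprime, so by the CRT there is a unique solution mod 46·53 = 2438.
Solve by successive substitution. Start with x ≡ 43 (mod 46).
  Combine with x ≡ 15 (mod 53): write x = 43 + 46·t and require 43 + 46·t ≡ 15 (mod 53), i.e. 46·t ≡ 15 − 43 ≡ 25 (mod 53). Since 46^(−1) ≡ 15 (mod 53), t ≡ 15·25 ≡ 4 (mod 53). So x ≡ 43 + 46·4 = 227 (mod 2438).
Unique solution in [0, 2438): x = 227.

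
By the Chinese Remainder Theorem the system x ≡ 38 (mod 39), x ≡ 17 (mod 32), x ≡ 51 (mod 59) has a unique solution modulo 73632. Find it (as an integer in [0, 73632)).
The moduli 39, 32, 59 are pairwise coprime, so by the CRT there is a unique solution mod 39·32·59 = 73632.
Solve by successive substitution. Start with x ≡ 38 (mod 39).
  Combine with x ≡ 17 (mod 32): write x = 38 + 39·t and require 38 + 39·t ≡ 17 (mod 32), i.e. 39·t ≡ 17 − 38 ≡ 11 (mod 32). Since 39^(−1) ≡ 23 (mod 32) (39 ≡ 7 (mod 32)), t ≡ 23·11 ≡ 29 (mod 32). So x ≡ 38 + 39·29 = 1169 (mod 1248).
  Combine with x ≡ 51 (mod 59): write x = 1169 + 1248·t and require 1169 + 1248·t ≡ 51 (mod 59), i.e. 1248·t ≡ 51 − 1169 ≡ 3 (mod 59). Since 1248^(−1) ≡ 46 (mod 59) (1248 ≡ 9 (mod 59)), t ≡ 46·3 ≡ 20 (mod 59). So x ≡ 1169 + 1248·20 = 26129 (mod 73632).
Unique solution in [0, 73632): x = 26129.

Final answer: x ≡ 26129 (mod 73632); the representative in [0, 73632) is 26129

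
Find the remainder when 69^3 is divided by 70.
69

Use repeated squaring. Binary(3) = 11. Walk through the bits of the exponent 3 left-to-right: at each bit after the leading one, square the running value, then multiply by 69 if the bit is 1 (always reducing mod 70):
  bit 1 = 1 (leading): start with 69.
  bit 2 = 1: square 69^2 = 4761 ≡ 1; bit is 1, so multiply 1·69 = 69 (mod 70).
Final value: 69^3 ≡ 69 (mod 70).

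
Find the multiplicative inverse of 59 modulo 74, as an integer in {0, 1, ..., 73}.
59^(−1) ≡ 69 (mod 74)

Apply the extended Euclidean algorithm to (74, 59), tracking rows (r, s, t) with s·74 + t·59 = r. Each division r_prev = q·r_cur + r_new produces the new row as (previous row) − q·(current row):
  row A: (74, 1, 0)   [1·74 + 0·59 = 74]
  row B: (59, 0, 1)   [0·74 + 1·59 = 59]
  74 = 1·59 + 15   → row C = row A − 1·row B = (15, 1, −1)   [check: 1·74 − 1·59 = 15]
  59 = 3·15 + 14   → row D = row B − 3·row C = (14, −3, 4)   [check: −3·74 + 4·59 = 14]
  15 = 1·14 + 1   → row E = row C − 1·row D = (1, 4, −5)   [check: 4·74 − 5·59 = 1]
  14 = 14·1 + 0   → remainder 0, stop. gcd = 1 (last nonzero row E).
The gcd is 1, so 59 is invertible mod 74. The last nonzero row gives 4·74 − 5·59 = 1, so t = −5. So 59^(−1) ≡ −5 ≡ 69 (mod 74). Verify: 59 · 69 = 4071 ≡ 1 (mod 74). ✓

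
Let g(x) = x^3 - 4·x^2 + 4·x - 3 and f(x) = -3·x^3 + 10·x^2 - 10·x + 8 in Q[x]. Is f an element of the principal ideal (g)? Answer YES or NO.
NO

In Q[x] the ideal (g) consists of all multiples of g, so f ∈ (g) iff g | f, i.e. iff the remainder of f on division by g is 0. Divide f by g (g is monic, so eliminate the leading term of the running remainder at each step):
  leading term -3·x^3: subtract (-3)·g(x) = -3·x^3 + 12·x^2 - 12·x + 9, leaving -2·x^2 + 2·x - 1
The remainder r(x) = -2·x^2 + 2·x - 1 ≠ 0 (and deg r < deg g), so g ∤ f, i.e. f ∉ (g).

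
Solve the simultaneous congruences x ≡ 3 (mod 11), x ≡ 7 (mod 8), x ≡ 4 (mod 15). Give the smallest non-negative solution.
x ≡ 1279 (mod 1320); the representative in [0, 1320) is 1279

The moduli 11, 8, 15 are pairwise coprime, so by the CRT there is a unique solution mod 11·8·15 = 1320.
Solve by successive substitution. Start with x ≡ 3 (mod 11).
  Combine with x ≡ 7 (mod 8): write x = 3 + 11·t and require 3 + 11·t ≡ 7 (mod 8), i.e. 11·t ≡ 7 − 3 ≡ 4 (mod 8). Since 11^(−1) ≡ 3 (mod 8) (11 ≡ 3 (mod 8)), t ≡ 3·4 ≡ 4 (mod 8). So x ≡ 3 + 11·4 = 47 (mod 88).
  Combine with x ≡ 4 (mod 15): write x = 47 + 88·t and require 47 + 88·t ≡ 4 (mod 15), i.e. 88·t ≡ 4 − 47 ≡ 2 (mod 15). Since 88^(−1) ≡ 7 (mod 15) (88 ≡ 13 (mod 15)), t ≡ 7·2 ≡ 14 (mod 15). So x ≡ 47 + 88·14 = 1279 (mod 1320).
Unique solution in [0, 1320): x = 1279.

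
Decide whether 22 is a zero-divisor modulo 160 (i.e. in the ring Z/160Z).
gcd(22, 160) = 2 > 1, so 22 is not a unit in Z/160Z. In Z/nZ every nonzero non-unit is a zero-divisor: explicitly, take b = 160/gcd = 80 ≠ 0 (mod 160); then 22·80 = 1760 = 11·160, i.e. 22·80 ≡ 0 (mod 160). So 22 is a zero-divisor.

Final answer: YES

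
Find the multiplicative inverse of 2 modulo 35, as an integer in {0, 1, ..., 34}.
2^(−1) ≡ 18 (mod 35)

Apply the extended Euclidean algorithm to (35, 2), tracking rows (r, s, t) with s·35 + t·2 = r. Each division r_prev = q·r_cur + r_new produces the new row as (previous row) − q·(current row):
  row A: (35, 1, 0)   [1·35 + 0·2 = 35]
  row B: (2, 0, 1)   [0·35 + 1·2 = 2]
  35 = 17·2 + 1   → row C = row A − 17·row B = (1, 1, −17)   [check: 1·35 − 17·2 = 1]
  2 = 2·1 + 0   → remainder 0, stop. gcd = 1 (last nonzero row C).
The gcd is 1, so 2 is invertible mod 35. The last nonzero row gives 1·35 − 17·2 = 1, so t = −17. So 2^(−1) ≡ −17 ≡ 18 (mod 35). Verify: 2 · 18 = 36 ≡ 1 (mod 35). ✓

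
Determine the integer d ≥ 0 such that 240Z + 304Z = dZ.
In the PID Z, (a, b) is generated by gcd(a, b). Compute gcd(304, 240) with the extended Euclidean algorithm, tracking rows (r, s, t) with s·304 + t·240 = r:
  row A: (304, 1, 0)   [1·304 + 0·240 = 304]
  row B: (240, 0, 1)   [0·304 + 1·240 = 240]
  304 = 1·240 + 64   → row C = row A − 1·row B = (64, 1, −1)   [check: 1·304 − 1·240 = 64]
  240 = 3·64 + 48   → row D = row B − 3·row C = (48, −3, 4)   [check: −3·304 + 4·240 = 48]
  64 = 1·48 + 16   → row E = row C − 1·row D = (16, 4, −5)   [check: 4·304 − 5·240 = 16]
  48 = 3·16 + 0   → remainder 0, stop. gcd = 16 (last nonzero row E).
So gcd(240, 304) = 16, with Bézout identity 4·304 − 5·240 = 16. Containment (⊇): the Bézout identity exhibits 16 as an element of (240, 304), giving (16) ⊆ (240, 304). Containment (⊆): since 16 | 240 and 16 | 304 (240 = 16·15, 304 = 16·19), every Z-linear combination of 240 and 304 is divisible by 16, so (240, 304) ⊆ (16). Therefore (240, 304) = (16), d = 16.

Final answer: (240, 304) = (16); d = 16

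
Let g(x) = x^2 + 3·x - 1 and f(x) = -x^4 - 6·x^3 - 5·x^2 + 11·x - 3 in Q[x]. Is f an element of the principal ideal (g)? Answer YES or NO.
In Q[x] the ideal (g) consists of all multiples of g, so f ∈ (g) iff g | f, i.e. iff the remainder of f on division by g is 0. Divide f by g (g is monic, so eliminate the leading term of the running remainder at each step):
  leading term -x^4: subtract (-x^2)·g(x) = -x^4 - 3·x^3 + x^2, leaving -3·x^3 - 6·x^2 + 11·x - 3
  leading term -3·x^3: subtract (-3·x)·g(x) = -3·x^3 - 9·x^2 + 3·x, leaving 3·x^2 + 8·x - 3
  leading term 3·x^2: subtract (3)·g(x) = 3·x^2 + 9·x - 3, leaving -x
The remainder r(x) = -x ≠ 0 (and deg r < deg g), so g ∤ f, i.e. f ∉ (g).

Final answer: NO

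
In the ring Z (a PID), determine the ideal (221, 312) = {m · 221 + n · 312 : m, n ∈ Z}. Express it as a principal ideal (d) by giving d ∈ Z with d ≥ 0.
In the PID Z, (a, b) is generated by gcd(a, b). Compute gcd(312, 221) with the extended Euclidean algorithm, tracking rows (r, s, t) with s·312 + t·221 = r:
  row A: (312, 1, 0)   [1·312 + 0·221 = 312]
  row B: (221, 0, 1)   [0·312 + 1·221 = 221]
  312 = 1·221 + 91   → row C = row A − 1·row B = (91, 1, −1)   [check: 1·312 − 1·221 = 91]
  221 = 2·91 + 39   → row D = row B − 2·row C = (39, −2, 3)   [check: −2·312 + 3·221 = 39]
  91 = 2·39 + 13   → row E = row C − 2·row D = (13, 5, −7)   [check: 5·312 − 7·221 = 13]
  39 = 3·13 + 0   → remainder 0, stop. gcd = 13 (last nonzero row E).
So gcd(221, 312) = 13, with Bézout identity 5·312 − 7·221 = 13. Containment (⊇): the Bézout identity exhibits 13 as an element of (221, 312), giving (13) ⊆ (221, 312). Containment (⊆): since 13 | 221 and 13 | 312 (221 = 13·17, 312 = 13·24), every Z-linear combination of 221 and 312 is divisible by 13, so (221, 312) ⊆ (13). Therefore (221, 312) = (13), d = 13.

Final answer: (221, 312) = (13); d = 13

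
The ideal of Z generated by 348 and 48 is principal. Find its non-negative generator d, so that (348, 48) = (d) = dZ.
In the PID Z, (a, b) is generated by gcd(a, b). Compute gcd(348, 48) with the extended Euclidean algorithm, tracking rows (r, s, t) with s·348 + t·48 = r:
  row A: (348, 1, 0)   [1·348 + 0·48 = 348]
  row B: (48, 0, 1)   [0·348 + 1·48 = 48]
  348 = 7·48 + 12   → row C = row A − 7·row B = (12, 1, −7)   [check: 1·348 − 7·48 = 12]
  48 = 4·12 + 0   → remainder 0, stop. gcd = 12 (last nonzero row C).
So gcd(348, 48) = 12, with Bézout identity 1·348 − 7·48 = 12. Containment (⊇): the Bézout identity exhibits 12 as an element of (348, 48), giving (12) ⊆ (348, 48). Containment (⊆): since 12 | 348 and 12 | 48 (348 = 12·29, 48 = 12·4), every Z-linear combination of 348 and 48 is divisible by 12, so (348, 48) ⊆ (12). Therefore (348, 48) = (12), d = 12.

Final answer: (348, 48) = (12); d = 12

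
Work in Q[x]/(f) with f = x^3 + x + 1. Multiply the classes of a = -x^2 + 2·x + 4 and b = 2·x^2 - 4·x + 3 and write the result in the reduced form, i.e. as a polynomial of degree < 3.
a · b ≡ -x^2 - 16·x + 4 (mod f(x))

First multiply in Q[x] without reducing: a · b = -2·x^4 + 8·x^3 - 3·x^2 - 10·x + 12. Now divide by f(x) = x^3 + x + 1, eliminating the leading term at each step:
  leading term -2·x^4: subtract (-2·x)·f(x) = -2·x^4 - 2·x^2 - 2·x, leaving 8·x^3 - x^2 - 8·x + 12
  leading term 8·x^3: subtract (8)·f(x) = 8·x^3 + 8·x + 8, leaving -x^2 - 16·x + 4
The degree is now < 3, so this is the remainder. Hence a · b ≡ -x^2 - 16·x + 4 in Q[x]/(f).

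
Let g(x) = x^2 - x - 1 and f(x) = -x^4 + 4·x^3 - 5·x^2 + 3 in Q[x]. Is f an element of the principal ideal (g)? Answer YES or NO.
YES

In Q[x] the ideal (g) consists of all multiples of g, so f ∈ (g) iff g | f, i.e. iff the remainder of f on division by g is 0. Divide f by g (g is monic, so eliminate the leading term of the running remainder at each step):
  leading term -x^4: subtract (-x^2)·g(x) = -x^4 + x^3 + x^2, leaving 3·x^3 - 6·x^2 + 3
  leading term 3·x^3: subtract (3·x)·g(x) = 3·x^3 - 3·x^2 - 3·x, leaving -3·x^2 + 3·x + 3
  leading term -3·x^2: subtract (-3)·g(x) = -3·x^2 + 3·x + 3, leaving 0
The remainder is 0, so f(x) = g(x) · h(x) with h(x) = -x^2 + 3·x - 3. Hence g | f, i.e. f ∈ (g).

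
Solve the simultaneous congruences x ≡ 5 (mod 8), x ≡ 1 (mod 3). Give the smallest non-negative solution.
x ≡ 13 (mod 24); the representative in [0, 24) is 13

The moduli 8, 3 are pairwise coprime, so by the CRT there is a unique solution mod 8·3 = 24.
Solve by successive substitution. Start with x ≡ 5 (mod 8).
  Combine with x ≡ 1 (mod 3): write x = 5 + 8·t and require 5 + 8·t ≡ 1 (mod 3), i.e. 8·t ≡ 1 − 5 ≡ 2 (mod 3). Since 8^(−1) ≡ 2 (mod 3) (8 ≡ 2 (mod 3)), t ≡ 2·2 ≡ 1 (mod 3). So x ≡ 5 + 8·1 = 13 (mod 24).
Unique solution in [0, 24): x = 13.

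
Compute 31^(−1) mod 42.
31^(−1) ≡ 19 (mod 42)

Apply the extended Euclidean algorithm to (42, 31), tracking rows (r, s, t) with s·42 + t·31 = r. Each division r_prev = q·r_cur + r_new produces the new row as (previous row) − q·(current row):
  row A: (42, 1, 0)   [1·42 + 0·31 = 42]
  row B: (31, 0, 1)   [0·42 + 1·31 = 31]
  42 = 1·31 + 11   → row C = row A − 1·row B = (11, 1, −1)   [check: 1·42 − 1·31 = 11]
  31 = 2·11 + 9   → row D = row B − 2·row C = (9, −2, 3)   [check: −2·42 + 3·31 = 9]
  11 = 1·9 + 2   → row E = row C − 1·row D = (2, 3, −4)   [check: 3·42 − 4·31 = 2]
  9 = 4·2 + 1   → row F = row D − 4·row E = (1, −14, 19)   [check: −14·42 + 19·31 = 1]
  2 = 2·1 + 0   → remainder 0, stop. gcd = 1 (last nonzero row F).
The gcd is 1, so 31 is invertible mod 42. The last nonzero row gives −14·42 + 19·31 = 1, so t = 19. So 31^(−1) ≡ 19 (mod 42). Verify: 31 · 19 = 589 ≡ 1 (mod 42). ✓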